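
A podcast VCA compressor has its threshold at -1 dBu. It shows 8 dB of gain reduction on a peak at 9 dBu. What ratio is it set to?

5:1

Input overshoot = 9 − (-1) = 10 dB.
Output overshoot = 10 − 8 = 2 dB.
Ratio = input overshoot / output overshoot = 10 / 2 = 5.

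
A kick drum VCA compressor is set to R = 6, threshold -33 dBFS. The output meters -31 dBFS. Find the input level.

Post-compression overshoot = -31 − (-33) = 2 dB.
Input overshoot = R × output overshoot = 12 dB → input = -33 + 12 = -21 dBFS.

-21 dBFS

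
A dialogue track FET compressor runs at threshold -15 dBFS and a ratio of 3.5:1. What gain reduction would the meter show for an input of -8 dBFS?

-8 dBFS exceeds the threshold by 7 dB.
At 3.5:1, output sits 7/3.5 = 2 dB above threshold.
GR = overshoot in − overshoot out = 7 − 2 = 5 dB.

5 dB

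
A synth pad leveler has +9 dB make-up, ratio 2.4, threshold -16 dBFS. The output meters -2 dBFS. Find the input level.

-4 dBFS

Remove make-up: -2 − 9 = -11 dBFS.
That's 5 dB above the -16 dBFS threshold.
Input overshoot = R × output overshoot = 12 dB → input = -16 + 12 = -4 dBFS.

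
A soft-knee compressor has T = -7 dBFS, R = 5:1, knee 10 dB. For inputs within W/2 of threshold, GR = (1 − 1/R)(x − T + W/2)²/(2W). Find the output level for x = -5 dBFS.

x − T + W/2 = -5 − (-7) + 5 = 7.
GR = (1 − 1/5) × 7² / 20 = 0.8 × 49 / 20 = 1.96 dB.
Output = -5 − 1.96 = -6.96 dBFS.

-6.96 dBFS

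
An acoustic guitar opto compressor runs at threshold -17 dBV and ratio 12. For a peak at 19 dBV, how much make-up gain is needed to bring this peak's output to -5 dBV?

The peak compresses to -17 + 36/12 = -14 dBV.
To reach -5 dBV requires -5 − (-14) = 9 dB of make-up.

9 dB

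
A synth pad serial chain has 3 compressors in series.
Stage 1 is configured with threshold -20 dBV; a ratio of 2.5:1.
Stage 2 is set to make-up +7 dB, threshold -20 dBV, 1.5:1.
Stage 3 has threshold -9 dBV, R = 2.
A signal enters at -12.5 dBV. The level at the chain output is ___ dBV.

Stage 1: overshoot 7.5 dB → 7.5/2.5 = 3 dB → -17 dBV.
Stage 2: 3 dB above -20 dBV, reduced 1.5:1 to 2 dB above → -18 dBV; +7 dB make-up → -11 dBV.
Stage 3: -11 dBV is at or below the -9 dBV threshold — no compression; output -11 dBV.

-11 dBV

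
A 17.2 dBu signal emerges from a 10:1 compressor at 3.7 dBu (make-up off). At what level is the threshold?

2.2 dBu

Let T be the threshold. Output overshoot = (input overshoot)/R, so 3.7 − T = (17.2 − T)/10.
10·(3.7 − T) = 17.2 − T → 9·T = 37 − 17.2 = 19.8.
T = 19.8/9 = 2.2 dBu.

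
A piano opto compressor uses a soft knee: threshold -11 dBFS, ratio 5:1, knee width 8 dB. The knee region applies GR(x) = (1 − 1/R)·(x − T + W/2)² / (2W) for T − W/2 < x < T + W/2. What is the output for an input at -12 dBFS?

-12.45 dBFS

x − T + W/2 = -12 − (-11) + 4 = 3.
GR = (1 − 1/5) × 3² / 16 = 0.8 × 9 / 16 = 0.45 dB.
Output = -12 − 0.45 = -12.45 dBFS.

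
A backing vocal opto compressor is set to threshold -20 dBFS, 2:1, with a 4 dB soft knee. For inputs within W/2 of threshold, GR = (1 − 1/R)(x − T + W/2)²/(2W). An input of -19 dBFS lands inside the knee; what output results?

-19.5625 dBFS

x − T + W/2 = -19 − (-20) + 2 = 3.
GR = (1 − 1/2) × 3² / 8 = 0.5 × 9 / 8 = 0.5625 dB.
Output = -19 − 0.5625 = -19.5625 dBFS.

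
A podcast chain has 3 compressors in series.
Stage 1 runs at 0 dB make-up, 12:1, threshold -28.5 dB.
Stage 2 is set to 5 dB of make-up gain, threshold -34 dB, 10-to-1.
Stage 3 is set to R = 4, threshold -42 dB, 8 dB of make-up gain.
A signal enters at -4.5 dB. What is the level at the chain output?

Stage 1: 24 dB above -28.5 dB, reduced 12:1 to 2 dB above → -26.5 dB.
Stage 2: overshoot 7.5 dB → 7.5/10 = 0.75 dB → -33.25 dB; +5 dB make-up → -28.25 dB.
Stage 3: 13.75 dB above -42 dB, reduced 4:1 to 3.4375 dB above → -38.5625 dB; +8 dB make-up → -30.5625 dB.

-30.5625 dB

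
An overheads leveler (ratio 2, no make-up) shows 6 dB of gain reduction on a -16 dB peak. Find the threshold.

-28 dB

Gain reduction = -16 − (-22) = 6 dB; output overshoot = GR / (R − 1) = 6 / 1 = 6 dB.
Threshold = output − output overshoot = -22 − 6 = -28 dB.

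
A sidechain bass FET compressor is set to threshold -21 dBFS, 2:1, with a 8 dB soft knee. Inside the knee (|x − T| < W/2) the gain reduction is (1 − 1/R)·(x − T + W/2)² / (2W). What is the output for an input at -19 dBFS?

x − T + W/2 = -19 − (-21) + 4 = 6.
GR = (1 − 1/2) × 6² / 16 = 0.5 × 36 / 16 = 1.125 dB.
Output = -19 − 1.125 = -20.125 dBFS.

-20.125 dBFS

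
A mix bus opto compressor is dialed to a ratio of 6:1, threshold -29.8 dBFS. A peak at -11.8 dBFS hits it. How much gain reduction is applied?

15 dB

The signal is 18 dB above threshold.
A 6:1 ratio leaves 3 dB of that excess.
Gain reduction = 18 − 3 = 15 dB.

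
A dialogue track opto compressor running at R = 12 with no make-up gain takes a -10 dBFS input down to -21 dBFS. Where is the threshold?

-22 dBFS

Let T be the threshold. Output overshoot = (input overshoot)/R, so -21 − T = (-10 − T)/12.
12·(-21 − T) = -10 − T → 11·T = -252 − (-10) = -242.
T = -242/11 = -22 dBFS.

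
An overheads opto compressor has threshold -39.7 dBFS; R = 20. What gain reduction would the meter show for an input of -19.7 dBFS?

Overshoot = -19.7 − (-39.7) = 20 dB.
A 20:1 ratio leaves 1 dB of that excess.
So the signal is attenuated by 20 − 1 = 19 dB.

19 dB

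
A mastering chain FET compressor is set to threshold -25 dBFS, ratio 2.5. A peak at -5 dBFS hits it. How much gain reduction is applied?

12 dB

The signal is 20 dB above threshold.
A 2.5:1 ratio leaves 8 dB of that excess.
So the signal is attenuated by 20 − 8 = 12 dB.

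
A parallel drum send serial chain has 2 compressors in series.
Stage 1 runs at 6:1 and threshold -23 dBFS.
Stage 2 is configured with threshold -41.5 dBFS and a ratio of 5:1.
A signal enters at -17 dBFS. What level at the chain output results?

-37.6 dBFS

Stage 1: overshoot 6 dB → 6/6 = 1 dB → -22 dBFS.
Stage 2: overshoot 19.5 dB → 19.5/5 = 3.9 dB → -37.6 dBFS.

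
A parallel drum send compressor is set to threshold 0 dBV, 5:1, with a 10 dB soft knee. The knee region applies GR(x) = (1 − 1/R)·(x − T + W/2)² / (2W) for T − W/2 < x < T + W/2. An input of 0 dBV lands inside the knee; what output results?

-1 dBV

x − T + W/2 = 0 − 0 + 5 = 5.
GR = (1 − 1/5) × 5² / 20 = 0.8 × 25 / 20 = 1 dB.
Output = 0 − 1 = -1 dBV.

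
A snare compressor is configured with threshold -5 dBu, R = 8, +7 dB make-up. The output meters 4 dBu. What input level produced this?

Remove make-up: 4 − 7 = -3 dBu.
Post-compression overshoot = -3 − (-5) = 2 dB.
Undo the ratio: input overshoot = 2 × 8 = 16 dB, giving input = 11 dBu.

11 dBu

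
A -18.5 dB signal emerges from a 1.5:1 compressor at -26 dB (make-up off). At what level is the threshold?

-41 dB

Let T be the threshold. Output overshoot = (input overshoot)/R, so -26 − T = (-18.5 − T)/1.5.
1.5·(-26 − T) = -18.5 − T → 0.5·T = -39 − (-18.5) = -20.5.
T = -20.5/0.5 = -41 dB.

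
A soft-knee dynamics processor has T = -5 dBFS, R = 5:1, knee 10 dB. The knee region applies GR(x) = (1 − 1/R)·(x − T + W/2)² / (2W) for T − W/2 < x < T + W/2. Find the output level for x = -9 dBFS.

-9.04 dBFS

x − T + W/2 = -9 − (-5) + 5 = 1.
GR = (1 − 1/5) × 1² / 20 = 0.8 × 1 / 20 = 0.04 dB.
Output = -9 − 0.04 = -9.04 dBFS.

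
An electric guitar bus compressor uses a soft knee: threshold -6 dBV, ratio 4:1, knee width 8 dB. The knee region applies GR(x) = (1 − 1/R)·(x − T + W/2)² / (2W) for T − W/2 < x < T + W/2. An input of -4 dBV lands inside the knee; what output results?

x − T + W/2 = -4 − (-6) + 4 = 6.
GR = (1 − 1/4) × 6² / 16 = 0.75 × 36 / 16 = 1.6875 dB.
Output = -4 − 1.6875 = -5.6875 dBV.

-5.6875 dBV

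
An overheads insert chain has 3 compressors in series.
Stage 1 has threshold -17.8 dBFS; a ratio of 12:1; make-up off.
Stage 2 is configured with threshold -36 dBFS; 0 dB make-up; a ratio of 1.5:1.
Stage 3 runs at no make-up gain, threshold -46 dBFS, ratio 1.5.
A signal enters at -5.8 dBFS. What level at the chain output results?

-30.8 dBFS

Stage 1: 12 dB above -17.8 dBFS, reduced 12:1 to 1 dB above → -16.8 dBFS.
Stage 2: 19.2 dB above -36 dBFS, reduced 1.5:1 to 12.8 dB above → -23.2 dBFS.
Stage 3: overshoot 22.8 dB → 22.8/1.5 = 15.2 dB → -30.8 dBFS.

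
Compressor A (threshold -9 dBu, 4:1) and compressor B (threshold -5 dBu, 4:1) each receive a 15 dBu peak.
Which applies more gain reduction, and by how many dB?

A: overshoot 24 dB → output overshoot 6 dB → GR 18 dB.
B: overshoot 20 dB → output overshoot 5 dB → GR 15 dB.
Difference: 3 dB in favour of A.

A, by 3 dB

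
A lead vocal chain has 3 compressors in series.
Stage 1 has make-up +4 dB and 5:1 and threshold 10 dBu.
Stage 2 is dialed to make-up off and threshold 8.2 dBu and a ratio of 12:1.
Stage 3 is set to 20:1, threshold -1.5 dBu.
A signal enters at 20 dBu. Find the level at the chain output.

Stage 1: 20 dBu is 10 dB over 10 dBu; at 5:1 that becomes 2 dB over, giving 12 dBu; +4 dB make-up → 16 dBu.
Stage 2: 16 dBu is 7.8 dB over 8.2 dBu; at 12:1 that becomes 0.65 dB over, giving 8.85 dBu.
Stage 3: overshoot 10.35 dB → 10.35/20 = 0.5175 dB → -0.9825 dBu.

-0.9825 dBu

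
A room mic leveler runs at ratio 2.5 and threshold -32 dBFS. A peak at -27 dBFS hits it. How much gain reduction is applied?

The signal is 5 dB above threshold.
A 2.5:1 ratio leaves 2 dB of that excess.
Gain reduction = 5 − 2 = 3 dB.

3 dB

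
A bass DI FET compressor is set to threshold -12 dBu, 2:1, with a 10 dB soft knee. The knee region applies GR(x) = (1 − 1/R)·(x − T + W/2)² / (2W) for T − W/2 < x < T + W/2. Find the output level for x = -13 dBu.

-13.4 dBu

x − T + W/2 = -13 − (-12) + 5 = 4.
GR = (1 − 1/2) × 4² / 20 = 0.5 × 16 / 20 = 0.4 dB.
Output = -13 − 0.4 = -13.4 dBu.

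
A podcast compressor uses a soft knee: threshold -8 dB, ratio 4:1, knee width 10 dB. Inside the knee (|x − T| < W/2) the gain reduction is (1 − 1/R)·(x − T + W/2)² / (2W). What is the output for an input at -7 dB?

x − T + W/2 = -7 − (-8) + 5 = 6.
GR = (1 − 1/4) × 6² / 20 = 0.75 × 36 / 20 = 1.35 dB.
Output = -7 − 1.35 = -8.35 dB.

-8.35 dB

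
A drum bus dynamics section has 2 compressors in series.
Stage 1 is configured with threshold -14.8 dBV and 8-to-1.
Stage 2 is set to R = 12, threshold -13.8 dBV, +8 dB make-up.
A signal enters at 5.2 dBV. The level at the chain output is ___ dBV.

-5.675 dBV

Stage 1: 5.2 dBV is 20 dB over -14.8 dBV; at 8:1 that becomes 2.5 dB over, giving -12.3 dBV.
Stage 2: -12.3 dBV is 1.5 dB over -13.8 dBV; at 12:1 that becomes 0.125 dB over, giving -13.675 dBV; +8 dB make-up → -5.675 dBV.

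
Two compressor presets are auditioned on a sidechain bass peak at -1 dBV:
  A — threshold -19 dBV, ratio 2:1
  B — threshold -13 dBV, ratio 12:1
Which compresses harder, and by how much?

A: overshoot 18 dB → output overshoot 9 dB → GR 9 dB.
B: overshoot 12 dB → output overshoot 1 dB → GR 11 dB.
Difference: 2 dB in favour of B.

B, by 2 dB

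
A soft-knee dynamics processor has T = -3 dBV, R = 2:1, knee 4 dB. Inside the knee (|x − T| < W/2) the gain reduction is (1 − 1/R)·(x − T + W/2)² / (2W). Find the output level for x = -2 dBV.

x − T + W/2 = -2 − (-3) + 2 = 3.
GR = (1 − 1/2) × 3² / 8 = 0.5 × 9 / 8 = 0.5625 dB.
Output = -2 − 0.5625 = -2.5625 dBV.

-2.5625 dBV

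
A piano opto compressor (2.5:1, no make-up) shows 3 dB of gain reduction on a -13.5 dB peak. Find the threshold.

-18.5 dB

Input is 5 dB above T (since output overshoot × R = input overshoot: (-16.5 − T)·2.5 = -13.5 − T gives T = -18.5 dB).
Check: -18.5 + (-13.5 − (-18.5))/2.5 = -18.5 + 2 = -16.5 dB. ✓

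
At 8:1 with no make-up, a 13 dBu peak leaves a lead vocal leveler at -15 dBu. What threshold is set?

Gain reduction = 13 − (-15) = 28 dB; output overshoot = GR / (R − 1) = 28 / 7 = 4 dB.
Threshold = output − output overshoot = -15 − 4 = -19 dBu.

-19 dBu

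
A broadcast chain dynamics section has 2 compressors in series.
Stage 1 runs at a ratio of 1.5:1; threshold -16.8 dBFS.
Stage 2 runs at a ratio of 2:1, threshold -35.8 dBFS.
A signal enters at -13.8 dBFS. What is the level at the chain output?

-25.3 dBFS

Stage 1: overshoot 3 dB → 3/1.5 = 2 dB → -14.8 dBFS.
Stage 2: 21 dB above -35.8 dBFS, reduced 2:1 to 10.5 dB above → -25.3 dBFS.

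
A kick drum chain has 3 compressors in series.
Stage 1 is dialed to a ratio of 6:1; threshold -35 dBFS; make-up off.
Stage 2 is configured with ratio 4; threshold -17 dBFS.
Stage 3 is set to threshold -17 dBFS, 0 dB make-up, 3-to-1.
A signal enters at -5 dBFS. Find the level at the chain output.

-30 dBFS

Stage 1: 30 dB above -35 dBFS, reduced 6:1 to 5 dB above → -30 dBFS.
Stage 2: -30 dBFS is at or below the -17 dBFS threshold — no compression; output -30 dBFS.
Stage 3: -30 dBFS ≤ -17 dBFS, so stage 3 doesn't engage; output -30 dBFS.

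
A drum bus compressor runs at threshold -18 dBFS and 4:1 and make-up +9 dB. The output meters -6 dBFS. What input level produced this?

-6 dBFS

Stripping the +9 dB make-up gives -15 dBFS at the gain stage.
Post-compression overshoot = -15 − (-18) = 3 dB.
Input overshoot = R × output overshoot = 12 dB → input = -18 + 12 = -6 dBFS.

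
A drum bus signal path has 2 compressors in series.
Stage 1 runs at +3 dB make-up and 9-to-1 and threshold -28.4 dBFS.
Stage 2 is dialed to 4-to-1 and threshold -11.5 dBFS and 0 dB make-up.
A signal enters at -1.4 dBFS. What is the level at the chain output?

-22.4 dBFS

Stage 1: 27 dB above -28.4 dBFS, reduced 9:1 to 3 dB above → -25.4 dBFS; +3 dB make-up → -22.4 dBFS.
Stage 2: below threshold (-22.4 ≤ -11.5); passes unchanged; output -22.4 dBFS.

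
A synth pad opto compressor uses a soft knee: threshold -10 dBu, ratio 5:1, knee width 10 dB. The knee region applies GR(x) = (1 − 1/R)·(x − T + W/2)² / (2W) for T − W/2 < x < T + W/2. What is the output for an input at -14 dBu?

-14.04 dBu

x − T + W/2 = -14 − (-10) + 5 = 1.
GR = (1 − 1/5) × 1² / 20 = 0.8 × 1 / 20 = 0.04 dB.
Output = -14 − 0.04 = -14.04 dBu.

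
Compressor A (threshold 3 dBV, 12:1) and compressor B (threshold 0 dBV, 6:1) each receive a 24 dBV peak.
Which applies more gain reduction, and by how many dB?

B, by 0.75 dB

A: GR = 21 − 21/12 = 19.25 dB.
B: GR = 24 − 24/6 = 20 dB.
B applies 0.75 dB more gain reduction.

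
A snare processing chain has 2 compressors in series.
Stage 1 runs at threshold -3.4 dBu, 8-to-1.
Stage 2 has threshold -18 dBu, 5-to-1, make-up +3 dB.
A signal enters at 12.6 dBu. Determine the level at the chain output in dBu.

Stage 1: overshoot 16 dB → 16/8 = 2 dB → -1.4 dBu.
Stage 2: overshoot 16.6 dB → 16.6/5 = 3.32 dB → -14.68 dBu; +3 dB make-up → -11.68 dBu.

-11.68 dBu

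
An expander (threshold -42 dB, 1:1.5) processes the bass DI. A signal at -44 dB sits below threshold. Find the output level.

Below threshold, a 1:1.5 expander applies gain = (1.5−1)×(T − x) of attenuation.
(1.5−1) × 2 = 1 dB, so output = -44 − 1 = -45 dB.

-45 dB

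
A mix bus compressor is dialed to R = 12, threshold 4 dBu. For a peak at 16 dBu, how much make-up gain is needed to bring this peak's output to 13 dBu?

The peak compresses to 4 + 12/12 = 5 dBu.
To reach 13 dBu requires 13 − 5 = 8 dB of make-up.

8 dB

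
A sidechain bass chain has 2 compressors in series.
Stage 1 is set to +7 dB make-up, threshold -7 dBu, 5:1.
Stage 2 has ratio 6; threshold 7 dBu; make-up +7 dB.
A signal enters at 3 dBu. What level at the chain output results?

Stage 1: 3 dBu is 10 dB over -7 dBu; at 5:1 that becomes 2 dB over, giving -5 dBu; +7 dB make-up → 2 dBu.
Stage 2: below threshold (2 ≤ 7); passes unchanged; make-up brings it to 9 dBu.

9 dBu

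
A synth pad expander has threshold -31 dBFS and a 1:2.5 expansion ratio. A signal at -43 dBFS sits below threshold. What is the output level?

-61 dBFS

Below threshold, a 1:2.5 expander applies gain = (2.5−1)×(T − x) of attenuation.
(2.5−1) × 12 = 18 dB, so output = -43 − 18 = -61 dBFS.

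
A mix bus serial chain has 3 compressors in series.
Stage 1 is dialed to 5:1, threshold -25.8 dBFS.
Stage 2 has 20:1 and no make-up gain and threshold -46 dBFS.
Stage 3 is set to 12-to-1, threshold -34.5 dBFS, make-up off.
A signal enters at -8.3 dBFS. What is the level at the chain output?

-44.815 dBFS

Stage 1: 17.5 dB above -25.8 dBFS, reduced 5:1 to 3.5 dB above → -22.3 dBFS.
Stage 2: overshoot 23.7 dB → 23.7/20 = 1.185 dB → -44.815 dBFS.
Stage 3: -44.815 dBFS is at or below the -34.5 dBFS threshold — no compression; output -44.815 dBFS.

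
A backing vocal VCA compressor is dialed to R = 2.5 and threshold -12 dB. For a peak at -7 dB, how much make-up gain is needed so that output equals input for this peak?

3 dB

Without make-up, output = threshold + overshoot/2.5 = -12 + 2 = -10 dB.
Gap to target: 3 dB.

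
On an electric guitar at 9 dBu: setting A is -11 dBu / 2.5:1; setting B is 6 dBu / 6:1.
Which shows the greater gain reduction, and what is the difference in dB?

A, by 9.5 dB

A: GR = 20 − 20/2.5 = 12 dB.
B: GR = 3 − 3/6 = 2.5 dB.
A reduces 9.5 dB more.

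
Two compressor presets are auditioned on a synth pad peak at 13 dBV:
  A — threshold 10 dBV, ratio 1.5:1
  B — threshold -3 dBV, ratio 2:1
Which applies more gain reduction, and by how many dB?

B, by 7 dB

A: 3 dB over, compressed to 2 dB over, so 1 dB of GR.
B: 16 dB over, compressed to 8 dB over, so 8 dB of GR.
Difference: 7 dB in favour of B.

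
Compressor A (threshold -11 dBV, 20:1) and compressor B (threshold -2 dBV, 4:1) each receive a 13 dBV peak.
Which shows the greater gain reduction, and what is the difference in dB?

A, by 11.55 dB

A: 24 dB over, compressed to 1.2 dB over, so 22.8 dB of GR.
B: 15 dB over, compressed to 3.75 dB over, so 11.25 dB of GR.
A reduces 11.55 dB more.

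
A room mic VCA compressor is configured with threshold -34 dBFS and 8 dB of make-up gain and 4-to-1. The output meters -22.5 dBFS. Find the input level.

-20 dBFS

Remove make-up: -22.5 − 8 = -30.5 dBFS.
That's 3.5 dB above the -34 dBFS threshold.
Before 4:1 compression the overshoot was 3.5 × 4 = 14 dB, so input = -34 + 14 = -20 dBFS.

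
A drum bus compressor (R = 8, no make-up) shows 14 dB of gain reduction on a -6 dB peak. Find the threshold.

Let T be the threshold. Output overshoot = (input overshoot)/R, so -20 − T = (-6 − T)/8.
8·(-20 − T) = -6 − T → 7·T = -160 − (-6) = -154.
T = -154/7 = -22 dB.

-22 dB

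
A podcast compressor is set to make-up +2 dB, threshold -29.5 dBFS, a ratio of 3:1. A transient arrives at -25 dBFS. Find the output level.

-26 dBFS

Overshoot: -25 − (-29.5) = 4.5 dB.
The 4.5 dB excess becomes 1.5 dB after 3:1 reduction.
Output = -29.5 + 1.5 = -28 dBFS; make-up adds 2 dB, giving -26 dBFS.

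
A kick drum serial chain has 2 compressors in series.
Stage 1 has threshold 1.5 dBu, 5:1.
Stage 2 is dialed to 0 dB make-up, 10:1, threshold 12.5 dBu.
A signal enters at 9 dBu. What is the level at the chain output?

3 dBu

Stage 1: 7.5 dB above 1.5 dBu, reduced 5:1 to 1.5 dB above → 3 dBu.
Stage 2: below threshold (3 ≤ 12.5); passes unchanged; output 3 dBu.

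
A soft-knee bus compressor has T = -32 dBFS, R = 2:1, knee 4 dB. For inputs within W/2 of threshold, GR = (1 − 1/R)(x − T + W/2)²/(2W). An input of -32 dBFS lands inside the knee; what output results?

-32.25 dBFS

x − T + W/2 = -32 − (-32) + 2 = 2.
GR = (1 − 1/2) × 2² / 8 = 0.5 × 4 / 8 = 0.25 dB.
Output = -32 − 0.25 = -32.25 dBFS.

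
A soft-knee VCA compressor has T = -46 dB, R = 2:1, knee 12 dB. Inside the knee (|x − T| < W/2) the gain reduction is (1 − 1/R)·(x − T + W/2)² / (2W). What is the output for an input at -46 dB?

-46.75 dB

x − T + W/2 = -46 − (-46) + 6 = 6.
GR = (1 − 1/2) × 6² / 24 = 0.5 × 36 / 24 = 0.75 dB.
Output = -46 − 0.75 = -46.75 dB.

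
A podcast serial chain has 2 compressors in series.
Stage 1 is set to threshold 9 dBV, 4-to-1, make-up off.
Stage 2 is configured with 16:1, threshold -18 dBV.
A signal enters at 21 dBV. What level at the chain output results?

Stage 1: overshoot 12 dB → 12/4 = 3 dB → 12 dBV.
Stage 2: overshoot 30 dB → 30/16 = 1.875 dB → -16.125 dBV.

-16.125 dBV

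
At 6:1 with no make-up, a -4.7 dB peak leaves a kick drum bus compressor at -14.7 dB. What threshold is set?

-16.7 dB

Gain reduction = -4.7 − (-14.7) = 10 dB; output overshoot = GR / (R − 1) = 10 / 5 = 2 dB.
Threshold = output − output overshoot = -14.7 − 2 = -16.7 dB.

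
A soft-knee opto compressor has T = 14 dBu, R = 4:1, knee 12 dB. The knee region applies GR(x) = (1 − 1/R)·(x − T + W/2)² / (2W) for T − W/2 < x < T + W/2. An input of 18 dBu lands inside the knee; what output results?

x − T + W/2 = 18 − 14 + 6 = 10.
GR = (1 − 1/4) × 10² / 24 = 0.75 × 100 / 24 = 3.125 dB.
Output = 18 − 3.125 = 14.875 dBu.

14.875 dBu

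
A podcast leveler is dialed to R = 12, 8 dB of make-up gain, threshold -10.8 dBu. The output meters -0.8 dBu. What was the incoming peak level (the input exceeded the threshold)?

13.2 dBu

Before make-up, the level was -0.8 − 8 = -8.8 dBu.
Post-compression overshoot = -8.8 − (-10.8) = 2 dB.
Before 12:1 compression the overshoot was 2 × 12 = 24 dB, so input = -10.8 + 24 = 13.2 dBu.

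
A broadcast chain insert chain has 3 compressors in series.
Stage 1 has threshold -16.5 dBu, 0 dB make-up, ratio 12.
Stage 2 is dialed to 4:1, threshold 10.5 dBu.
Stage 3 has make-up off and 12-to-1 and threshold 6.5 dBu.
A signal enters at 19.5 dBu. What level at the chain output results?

-13.5 dBu

Stage 1: overshoot 36 dB → 36/12 = 3 dB → -13.5 dBu.
Stage 2: below threshold (-13.5 ≤ 10.5); passes unchanged; output -13.5 dBu.
Stage 3: -13.5 dBu is at or below the 6.5 dBu threshold — no compression; output -13.5 dBu.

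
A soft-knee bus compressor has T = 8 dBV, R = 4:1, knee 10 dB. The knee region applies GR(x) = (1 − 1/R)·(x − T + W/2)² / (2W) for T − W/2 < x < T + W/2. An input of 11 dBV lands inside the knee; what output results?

8.6 dBV

x − T + W/2 = 11 − 8 + 5 = 8.
GR = (1 − 1/4) × 8² / 20 = 0.75 × 64 / 20 = 2.4 dB.
Output = 11 − 2.4 = 8.6 dBV.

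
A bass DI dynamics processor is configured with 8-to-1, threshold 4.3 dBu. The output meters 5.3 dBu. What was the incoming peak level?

The compressed level sits 5.3 − 4.3 = 1 dB over threshold.
Before 8:1 compression the overshoot was 1 × 8 = 8 dB, so input = 4.3 + 8 = 12.3 dBu.

12.3 dBu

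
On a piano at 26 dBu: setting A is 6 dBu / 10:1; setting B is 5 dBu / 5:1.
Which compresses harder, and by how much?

A: 20 dB over, compressed to 2 dB over, so 18 dB of GR.
B: 21 dB over, compressed to 4.2 dB over, so 16.8 dB of GR.
A applies 1.2 dB more gain reduction.

A, by 1.2 dB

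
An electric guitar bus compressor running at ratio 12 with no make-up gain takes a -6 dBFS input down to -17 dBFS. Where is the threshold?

Input is 12 dB above T (since output overshoot × R = input overshoot: (-17 − T)·12 = -6 − T gives T = -18 dBFS).
Check: -18 + (-6 − (-18))/12 = -18 + 1 = -17 dBFS. ✓

-18 dBFS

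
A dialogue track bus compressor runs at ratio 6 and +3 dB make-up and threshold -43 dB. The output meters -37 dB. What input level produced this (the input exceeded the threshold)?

-25 dB

Remove make-up: -37 − 3 = -40 dB.
Post-compression overshoot = -40 − (-43) = 3 dB.
Before 6:1 compression the overshoot was 3 × 6 = 18 dB, so input = -43 + 18 = -25 dB.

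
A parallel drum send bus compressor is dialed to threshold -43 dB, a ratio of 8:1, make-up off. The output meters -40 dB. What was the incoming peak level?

That's 3 dB above the -43 dB threshold.
Before 8:1 compression the overshoot was 3 × 8 = 24 dB, so input = -43 + 24 = -19 dB.

-19 dB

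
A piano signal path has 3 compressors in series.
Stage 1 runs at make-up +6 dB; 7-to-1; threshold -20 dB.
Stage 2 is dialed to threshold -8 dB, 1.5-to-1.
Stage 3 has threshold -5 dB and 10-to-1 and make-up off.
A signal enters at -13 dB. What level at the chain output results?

Stage 1: 7 dB above -20 dB, reduced 7:1 to 1 dB above → -19 dB; +6 dB make-up → -13 dB.
Stage 2: below threshold (-13 ≤ -8); passes unchanged; output -13 dB.
Stage 3: below threshold (-13 ≤ -5); passes unchanged; output -13 dB.

-13 dB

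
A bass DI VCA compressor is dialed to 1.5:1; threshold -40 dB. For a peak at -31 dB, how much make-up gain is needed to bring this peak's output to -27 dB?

The peak compresses to -40 + 9/1.5 = -34 dB.
To reach -27 dB requires -27 − (-34) = 7 dB of make-up.

7 dB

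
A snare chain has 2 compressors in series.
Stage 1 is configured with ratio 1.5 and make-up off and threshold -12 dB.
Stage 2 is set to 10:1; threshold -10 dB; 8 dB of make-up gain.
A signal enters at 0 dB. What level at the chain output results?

Stage 1: 0 dB is 12 dB over -12 dB; at 1.5:1 that becomes 8 dB over, giving -4 dB.
Stage 2: -4 dB is 6 dB over -10 dB; at 10:1 that becomes 0.6 dB over, giving -9.4 dB; +8 dB make-up → -1.4 dB.

-1.4 dB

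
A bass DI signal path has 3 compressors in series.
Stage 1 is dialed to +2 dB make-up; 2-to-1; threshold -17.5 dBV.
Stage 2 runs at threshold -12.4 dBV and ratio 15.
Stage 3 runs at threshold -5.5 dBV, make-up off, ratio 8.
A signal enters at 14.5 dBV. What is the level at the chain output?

-11.54 dBV

Stage 1: 32 dB above -17.5 dBV, reduced 2:1 to 16 dB above → -1.5 dBV; +2 dB make-up → 0.5 dBV.
Stage 2: 0.5 dBV is 12.9 dB over -12.4 dBV; at 15:1 that becomes 0.86 dB over, giving -11.54 dBV.
Stage 3: -11.54 dBV ≤ -5.5 dBV, so stage 3 doesn't engage; output -11.54 dBV.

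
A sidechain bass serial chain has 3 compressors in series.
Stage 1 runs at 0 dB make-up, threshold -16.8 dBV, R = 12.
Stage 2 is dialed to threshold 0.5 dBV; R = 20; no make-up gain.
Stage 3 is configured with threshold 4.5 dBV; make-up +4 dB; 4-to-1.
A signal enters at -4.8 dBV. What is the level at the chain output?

Stage 1: overshoot 12 dB → 12/12 = 1 dB → -15.8 dBV.
Stage 2: -15.8 dBV is at or below the 0.5 dBV threshold — no compression; output -15.8 dBV.
Stage 3: -15.8 dBV is at or below the 4.5 dBV threshold — no compression; make-up brings it to -11.8 dBV.

-11.8 dBV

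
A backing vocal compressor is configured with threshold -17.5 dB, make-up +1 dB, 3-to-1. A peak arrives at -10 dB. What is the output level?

The input is 7.5 dB above the -17.5 dB threshold.
The 7.5 dB excess becomes 2.5 dB after 3:1 reduction.
So the level is -17.5 + 2.5 = -15 dB; make-up adds 1 dB, giving -14 dB.

-14 dB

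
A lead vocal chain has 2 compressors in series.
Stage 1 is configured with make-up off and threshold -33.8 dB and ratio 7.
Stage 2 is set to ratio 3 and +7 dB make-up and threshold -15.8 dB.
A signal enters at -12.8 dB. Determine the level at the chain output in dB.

Stage 1: 21 dB above -33.8 dB, reduced 7:1 to 3 dB above → -30.8 dB.
Stage 2: -30.8 dB ≤ -15.8 dB, so stage 2 doesn't engage; make-up brings it to -23.8 dB.

-23.8 dB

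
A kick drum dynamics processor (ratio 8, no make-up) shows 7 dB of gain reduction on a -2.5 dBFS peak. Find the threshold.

-10.5 dBFS

Gain reduction = -2.5 − (-9.5) = 7 dB; output overshoot = GR / (R − 1) = 7 / 7 = 1 dB.
Threshold = output − output overshoot = -9.5 − 1 = -10.5 dBFS.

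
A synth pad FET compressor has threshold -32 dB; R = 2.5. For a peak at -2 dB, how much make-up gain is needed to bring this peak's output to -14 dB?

6 dB

The peak compresses to -32 + 30/2.5 = -20 dB.
To reach -14 dB requires -14 − (-20) = 6 dB of make-up.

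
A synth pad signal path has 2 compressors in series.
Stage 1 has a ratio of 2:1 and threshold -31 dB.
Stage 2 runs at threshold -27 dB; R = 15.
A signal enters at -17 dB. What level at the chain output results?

-26.8 dB

Stage 1: 14 dB above -31 dB, reduced 2:1 to 7 dB above → -24 dB.
Stage 2: -24 dB is 3 dB over -27 dB; at 15:1 that becomes 0.2 dB over, giving -26.8 dB.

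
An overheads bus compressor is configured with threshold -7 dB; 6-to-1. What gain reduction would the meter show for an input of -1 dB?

Overshoot = -1 − (-7) = 6 dB.
At 6:1, output sits 6/6 = 1 dB above threshold.
GR = overshoot in − overshoot out = 6 − 1 = 5 dB.

5 dB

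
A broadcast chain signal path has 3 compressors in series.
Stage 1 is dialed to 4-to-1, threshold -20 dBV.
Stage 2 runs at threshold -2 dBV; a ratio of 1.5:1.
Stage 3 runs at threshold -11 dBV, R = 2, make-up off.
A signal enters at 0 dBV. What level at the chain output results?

-15 dBV

Stage 1: overshoot 20 dB → 20/4 = 5 dB → -15 dBV.
Stage 2: below threshold (-15 ≤ -2); passes unchanged; output -15 dBV.
Stage 3: -15 dBV ≤ -11 dBV, so stage 3 doesn't engage; output -15 dBV.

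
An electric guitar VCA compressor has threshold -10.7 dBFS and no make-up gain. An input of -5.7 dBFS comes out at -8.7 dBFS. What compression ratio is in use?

Input overshoot = -5.7 − (-10.7) = 5 dB; output overshoot = -8.7 − (-10.7) = 2 dB.
Ratio = 5 / 2 = 2.5.

2.5:1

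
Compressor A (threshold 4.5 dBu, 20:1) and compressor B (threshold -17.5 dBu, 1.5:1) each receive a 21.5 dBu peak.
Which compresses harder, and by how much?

A, by 3.15 dB

A: GR = 17 − 17/20 = 16.15 dB.
B: GR = 39 − 39/1.5 = 13 dB.
A reduces 3.15 dB more.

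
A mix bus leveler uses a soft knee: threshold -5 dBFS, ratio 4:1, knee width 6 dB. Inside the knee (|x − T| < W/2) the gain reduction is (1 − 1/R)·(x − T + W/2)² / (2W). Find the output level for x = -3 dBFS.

-4.5625 dBFS

x − T + W/2 = -3 − (-5) + 3 = 5.
GR = (1 − 1/4) × 5² / 12 = 0.75 × 25 / 12 = 1.5625 dB.
Output = -3 − 1.5625 = -4.5625 dBFS.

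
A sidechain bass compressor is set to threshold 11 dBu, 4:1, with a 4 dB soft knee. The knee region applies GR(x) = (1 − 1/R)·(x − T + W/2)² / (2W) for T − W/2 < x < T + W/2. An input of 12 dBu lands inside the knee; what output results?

x − T + W/2 = 12 − 11 + 2 = 3.
GR = (1 − 1/4) × 3² / 8 = 0.75 × 9 / 8 = 0.84375 dB.
Output = 12 − 0.84375 = 11.15625 dBu.

11.15625 dBu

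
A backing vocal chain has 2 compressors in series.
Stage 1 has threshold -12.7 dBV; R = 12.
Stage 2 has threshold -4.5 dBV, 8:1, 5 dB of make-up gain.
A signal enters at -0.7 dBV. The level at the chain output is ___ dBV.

-6.7 dBV

Stage 1: 12 dB above -12.7 dBV, reduced 12:1 to 1 dB above → -11.7 dBV.
Stage 2: -11.7 dBV is at or below the -4.5 dBV threshold — no compression; make-up brings it to -6.7 dBV.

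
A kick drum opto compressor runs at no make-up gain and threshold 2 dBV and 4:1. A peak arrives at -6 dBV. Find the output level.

-6 dBV is 8 dB below the 2 dBV threshold, so no gain reduction is applied.
Output = input = -6 dBV.

-6 dBV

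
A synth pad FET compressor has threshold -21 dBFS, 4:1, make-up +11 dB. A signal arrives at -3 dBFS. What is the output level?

-3 dBFS sits 18 dB over threshold.
At 4:1 the overshoot is divided by 4, leaving 4.5 dB above threshold.
So the level is -21 + 4.5 = -16.5 dBFS; make-up adds 11 dB, giving -5.5 dBFS.

-5.5 dBFS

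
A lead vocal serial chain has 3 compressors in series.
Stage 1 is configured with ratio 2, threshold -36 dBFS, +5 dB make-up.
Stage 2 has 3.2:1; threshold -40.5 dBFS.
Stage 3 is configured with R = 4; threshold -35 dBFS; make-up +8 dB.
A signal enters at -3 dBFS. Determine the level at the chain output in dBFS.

-26.34375 dBFS

Stage 1: overshoot 33 dB → 33/2 = 16.5 dB → -19.5 dBFS; +5 dB make-up → -14.5 dBFS.
Stage 2: -14.5 dBFS is 26 dB over -40.5 dBFS; at 3.2:1 that becomes 8.125 dB over, giving -32.375 dBFS.
Stage 3: -32.375 dBFS is 2.625 dB over -35 dBFS; at 4:1 that becomes 0.65625 dB over, giving -34.34375 dBFS; +8 dB make-up → -26.34375 dBFS.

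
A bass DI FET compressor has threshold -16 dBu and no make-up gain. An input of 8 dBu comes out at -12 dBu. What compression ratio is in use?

Input overshoot = 8 − (-16) = 24 dB; output overshoot = -12 − (-16) = 4 dB.
Ratio = 24 / 4 = 6.

6:1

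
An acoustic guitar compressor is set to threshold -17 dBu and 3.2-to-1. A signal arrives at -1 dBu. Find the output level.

Overshoot: -1 − (-17) = 16 dB.
At 3.2:1 the overshoot is divided by 3.2, leaving 5 dB above threshold.
Output = -17 + 5 = -12 dBu.

-12 dBu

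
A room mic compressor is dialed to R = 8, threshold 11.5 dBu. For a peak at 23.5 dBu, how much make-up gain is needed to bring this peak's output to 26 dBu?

Without make-up, output = threshold + overshoot/8 = 11.5 + 1.5 = 13 dBu.
Gap to target: 13 dB.

13 dB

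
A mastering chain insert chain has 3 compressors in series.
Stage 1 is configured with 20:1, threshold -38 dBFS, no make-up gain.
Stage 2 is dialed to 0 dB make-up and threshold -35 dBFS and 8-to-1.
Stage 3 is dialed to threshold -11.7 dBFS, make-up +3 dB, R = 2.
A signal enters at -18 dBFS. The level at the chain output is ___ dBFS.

-34 dBFS

Stage 1: overshoot 20 dB → 20/20 = 1 dB → -37 dBFS.
Stage 2: below threshold (-37 ≤ -35); passes unchanged; output -37 dBFS.
Stage 3: -37 dBFS ≤ -11.7 dBFS, so stage 3 doesn't engage; make-up brings it to -34 dBFS.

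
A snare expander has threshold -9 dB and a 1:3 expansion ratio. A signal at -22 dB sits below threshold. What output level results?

-48 dB

Below threshold, a 1:3 expander applies gain = (3−1)×(T − x) of attenuation.
(3−1) × 13 = 26 dB, so output = -22 − 26 = -48 dB.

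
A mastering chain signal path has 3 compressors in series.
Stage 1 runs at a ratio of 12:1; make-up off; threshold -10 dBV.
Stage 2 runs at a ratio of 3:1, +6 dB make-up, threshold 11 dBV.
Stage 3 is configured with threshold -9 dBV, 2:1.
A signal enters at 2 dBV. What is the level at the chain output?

Stage 1: overshoot 12 dB → 12/12 = 1 dB → -9 dBV.
Stage 2: -9 dBV ≤ 11 dBV, so stage 2 doesn't engage; make-up brings it to -3 dBV.
Stage 3: overshoot 6 dB → 6/2 = 3 dB → -6 dBV.

-6 dBV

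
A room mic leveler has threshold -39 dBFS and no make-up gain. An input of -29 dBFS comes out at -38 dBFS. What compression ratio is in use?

Input overshoot = -29 − (-39) = 10 dB; output overshoot = -38 − (-39) = 1 dB.
Ratio = 10 / 1 = 10.

10:1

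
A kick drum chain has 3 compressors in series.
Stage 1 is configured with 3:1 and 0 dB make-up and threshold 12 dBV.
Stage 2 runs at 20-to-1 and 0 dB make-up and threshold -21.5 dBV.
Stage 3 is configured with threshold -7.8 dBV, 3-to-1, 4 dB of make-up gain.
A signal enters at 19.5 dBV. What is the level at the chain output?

-15.7 dBV

Stage 1: 19.5 dBV is 7.5 dB over 12 dBV; at 3:1 that becomes 2.5 dB over, giving 14.5 dBV.
Stage 2: 14.5 dBV is 36 dB over -21.5 dBV; at 20:1 that becomes 1.8 dB over, giving -19.7 dBV.
Stage 3: -19.7 dBV is at or below the -7.8 dBV threshold — no compression; make-up brings it to -15.7 dBV.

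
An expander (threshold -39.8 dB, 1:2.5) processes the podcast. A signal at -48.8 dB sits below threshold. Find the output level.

Undershoot = (-39.8) − (-48.8) = 9 dB.
At 1:2.5, that expands to 22.5 dB under threshold.
Output = -39.8 − 22.5 = -62.3 dB.

-62.3 dB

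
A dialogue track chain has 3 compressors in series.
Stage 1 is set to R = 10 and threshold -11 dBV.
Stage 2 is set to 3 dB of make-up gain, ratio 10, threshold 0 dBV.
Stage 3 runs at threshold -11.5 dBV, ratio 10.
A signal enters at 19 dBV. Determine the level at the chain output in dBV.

Stage 1: 19 dBV is 30 dB over -11 dBV; at 10:1 that becomes 3 dB over, giving -8 dBV.
Stage 2: -8 dBV is at or below the 0 dBV threshold — no compression; make-up brings it to -5 dBV.
Stage 3: -5 dBV is 6.5 dB over -11.5 dBV; at 10:1 that becomes 0.65 dB over, giving -10.85 dBV.

-10.85 dBV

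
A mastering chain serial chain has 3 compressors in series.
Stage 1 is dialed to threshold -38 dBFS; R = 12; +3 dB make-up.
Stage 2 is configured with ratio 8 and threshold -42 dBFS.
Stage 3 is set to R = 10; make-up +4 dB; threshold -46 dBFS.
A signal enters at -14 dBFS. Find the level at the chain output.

Stage 1: overshoot 24 dB → 24/12 = 2 dB → -36 dBFS; +3 dB make-up → -33 dBFS.
Stage 2: 9 dB above -42 dBFS, reduced 8:1 to 1.125 dB above → -40.875 dBFS.
Stage 3: -40.875 dBFS is 5.125 dB over -46 dBFS; at 10:1 that becomes 0.5125 dB over, giving -45.4875 dBFS; +4 dB make-up → -41.4875 dBFS.

-41.4875 dBFS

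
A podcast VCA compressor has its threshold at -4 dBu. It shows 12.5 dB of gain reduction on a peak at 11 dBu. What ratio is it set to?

Input overshoot = 11 − (-4) = 15 dB.
Output overshoot = 15 − 12.5 = 2.5 dB.
Ratio = input overshoot / output overshoot = 15 / 2.5 = 6.

6:1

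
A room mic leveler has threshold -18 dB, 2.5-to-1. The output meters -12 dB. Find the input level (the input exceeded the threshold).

Post-compression overshoot = -12 − (-18) = 6 dB.
Undo the ratio: input overshoot = 6 × 2.5 = 15 dB, giving input = -3 dB.

-3 dB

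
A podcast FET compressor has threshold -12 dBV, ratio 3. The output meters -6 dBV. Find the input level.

Post-compression overshoot = -6 − (-12) = 6 dB.
Undo the ratio: input overshoot = 6 × 3 = 18 dB, giving input = 6 dBV.

6 dBV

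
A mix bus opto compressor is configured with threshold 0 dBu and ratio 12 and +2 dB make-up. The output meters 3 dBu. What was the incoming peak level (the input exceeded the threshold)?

Stripping the +2 dB make-up gives 1 dBu at the gain stage.
Post-compression overshoot = 1 − 0 = 1 dB.
Undo the ratio: input overshoot = 1 × 12 = 12 dB, giving input = 12 dBu.

12 dBu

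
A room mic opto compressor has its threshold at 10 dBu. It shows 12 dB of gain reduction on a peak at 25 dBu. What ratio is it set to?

Input overshoot = 25 − 10 = 15 dB.
Output overshoot = 15 − 12 = 3 dB.
Ratio = input overshoot / output overshoot = 15 / 3 = 5.

5:1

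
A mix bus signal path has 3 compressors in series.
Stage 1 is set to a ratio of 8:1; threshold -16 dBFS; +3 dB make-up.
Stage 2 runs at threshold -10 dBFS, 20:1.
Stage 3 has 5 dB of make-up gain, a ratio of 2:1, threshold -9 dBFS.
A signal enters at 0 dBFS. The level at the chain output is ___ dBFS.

Stage 1: 0 dBFS is 16 dB over -16 dBFS; at 8:1 that becomes 2 dB over, giving -14 dBFS; +3 dB make-up → -11 dBFS.
Stage 2: -11 dBFS ≤ -10 dBFS, so stage 2 doesn't engage; output -11 dBFS.
Stage 3: below threshold (-11 ≤ -9); passes unchanged; make-up brings it to -6 dBFS.

-6 dBFS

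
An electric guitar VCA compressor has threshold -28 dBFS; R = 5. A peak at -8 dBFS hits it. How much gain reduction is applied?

Overshoot = -8 − (-28) = 20 dB.
At 5:1, output sits 20/5 = 4 dB above threshold.
GR = overshoot in − overshoot out = 20 − 4 = 16 dB.

16 dB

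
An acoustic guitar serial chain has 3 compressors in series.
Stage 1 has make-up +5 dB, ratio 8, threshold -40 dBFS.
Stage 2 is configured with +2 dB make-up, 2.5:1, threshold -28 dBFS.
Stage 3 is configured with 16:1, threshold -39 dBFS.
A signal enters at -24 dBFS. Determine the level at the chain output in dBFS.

-38.5 dBFS

Stage 1: 16 dB above -40 dBFS, reduced 8:1 to 2 dB above → -38 dBFS; +5 dB make-up → -33 dBFS.
Stage 2: -33 dBFS is at or below the -28 dBFS threshold — no compression; make-up brings it to -31 dBFS.
Stage 3: overshoot 8 dB → 8/16 = 0.5 dB → -38.5 dBFS.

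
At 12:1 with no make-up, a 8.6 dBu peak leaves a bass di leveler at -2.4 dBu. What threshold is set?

Input is 12 dB above T (since output overshoot × R = input overshoot: (-2.4 − T)·12 = 8.6 − T gives T = -3.4 dBu).
Check: -3.4 + (8.6 − (-3.4))/12 = -3.4 + 1 = -2.4 dBu. ✓

-3.4 dBu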